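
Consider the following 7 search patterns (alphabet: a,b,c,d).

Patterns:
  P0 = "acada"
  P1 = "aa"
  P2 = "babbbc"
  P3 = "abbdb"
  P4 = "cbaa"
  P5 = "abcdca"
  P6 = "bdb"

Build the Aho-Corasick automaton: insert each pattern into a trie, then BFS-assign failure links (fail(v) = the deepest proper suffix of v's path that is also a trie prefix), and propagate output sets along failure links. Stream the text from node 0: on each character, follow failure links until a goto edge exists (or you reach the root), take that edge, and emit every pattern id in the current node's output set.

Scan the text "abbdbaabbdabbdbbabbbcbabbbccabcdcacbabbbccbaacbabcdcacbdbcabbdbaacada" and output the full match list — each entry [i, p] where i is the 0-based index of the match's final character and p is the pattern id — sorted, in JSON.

Build:
Trie nodes:
  0='ε' goto a→1 b→7 c→17
  1='a' goto a→6 b→13 c→2
  2='ac' goto a→3
  3='aca' goto d→4
  4='acad' goto a→5
  5='acada' goto ·  [P0 ends]
  6='aa' goto ·  [P1 ends]
  7='b' goto a→8 d→25
  8='ba' goto b→9
  9='bab' goto b→10
  10='babb' goto b→11
  11='babbb' goto c→12
  12='babbbc' goto ·  [P2 ends]
  13='ab' goto b→14 c→21
  14='abb' goto d→15
  15='abbd' goto b→16
  16='abbdb' goto ·  [P3 ends]
  17='c' goto b→18
  18='cb' goto a→19
  19='cba' goto a→20
  20='cbaa' goto ·  [P4 ends]
  21='abc' goto d→22
  22='abcd' goto c→23
  23='abcdc' goto a→24
  24='abcdca' goto ·  [P5 ends]
  25='bd' goto b→26
  26='bdb' goto ·  [P6 ends]

BFS fail/out derivation:
  n1('a'): parent n0 fail=0; on 'a' 0 → fail=0;  out ∅∪∅=∅
  n7('b'): parent n0 fail=0; on 'b' 0 → fail=0;  out ∅∪∅=∅
  n17('c'): parent n0 fail=0; on 'c' 0 → fail=0;  out ∅∪∅=∅
  n2('ac'): parent n1 fail=0; on 'c' 0 → fail=17;  out ∅∪∅=∅
  n6('aa'): parent n1 fail=0; on 'a' 0 → fail=1;  out {1}∪∅={1}
  n8('ba'): parent n7 fail=0; on 'a' 0 → fail=1;  out ∅∪∅=∅
  n13('ab'): parent n1 fail=0; on 'b' 0 → fail=7;  out ∅∪∅=∅
  n18('cb'): parent n17 fail=0; on 'b' 0 → fail=7;  out ∅∪∅=∅
  n25('bd'): parent n7 fail=0; on 'd' 0 → fail=0;  out ∅∪∅=∅
  n3('aca'): parent n2 fail=17; on 'a' 17→0 → fail=1;  out ∅∪∅=∅
  n9('bab'): parent n8 fail=1; on 'b' 1 → fail=13;  out ∅∪∅=∅
  n14('abb'): parent n13 fail=7; on 'b' 7→0 → fail=7;  out ∅∪∅=∅
  n19('cba'): parent n18 fail=7; on 'a' 7 → fail=8;  out ∅∪∅=∅
  n21('abc'): parent n13 fail=7; on 'c' 7→0 → fail=17;  out ∅∪∅=∅
  n26('bdb'): parent n25 fail=0; on 'b' 0 → fail=7;  out {6}∪∅={6}
  n4('acad'): parent n3 fail=1; on 'd' 1→0 → fail=0;  out ∅∪∅=∅
  n10('babb'): parent n9 fail=13; on 'b' 13 → fail=14;  out ∅∪∅=∅
  n15('abbd'): parent n14 fail=7; on 'd' 7 → fail=25;  out ∅∪∅=∅
  n20('cbaa'): parent n19 fail=8; on 'a' 8→1 → fail=6;  out {4}∪{1}={1,4}
  n22('abcd'): parent n21 fail=17; on 'd' 17→0 → fail=0;  out ∅∪∅=∅
  n5('acada'): parent n4 fail=0; on 'a' 0 → fail=1;  out {0}∪∅={0}
  n11('babbb'): parent n10 fail=14; on 'b' 14→7→0 → fail=7;  out ∅∪∅=∅
  n16('abbdb'): parent n15 fail=25; on 'b' 25 → fail=26;  out {3}∪{6}={3,6}
  n23('abcdc'): parent n22 fail=0; on 'c' 0 → fail=17;  out ∅∪∅=∅
  n12('babbbc'): parent n11 fail=7; on 'c' 7→0 → fail=17;  out {2}∪∅={2}
  n24('abcdca'): parent n23 fail=17; on 'a' 17→0 → fail=1;  out {5}∪∅={5}

Text stream:
pos 0 'a': at 1
pos 1 'b': at 13
pos 2 'b': at 14
pos 3 'd': at 15
pos 4 'b': at 16  emit P3@[0:4],P6@[2:4]
pos 5 'a': at 8 ·f
pos 6 'a': at 6 ·f  emit P1@[5:6]
pos 7 'b': at 13 ·f
pos 8 'b': at 14
pos 9 'd': at 15
pos 10 'a': at 1 ·f
pos 11 'b': at 13
pos 12 'b': at 14
pos 13 'd': at 15
pos 14 'b': at 16  emit P3@[10:14],P6@[12:14]
pos 15 'b': at 7 ·f
pos 16 'a': at 8
pos 17 'b': at 9
pos 18 'b': at 10
pos 19 'b': at 11
pos 20 'c': at 12  emit P2@[15:20]
pos 21 'b': at 18 ·f
pos 22 'a': at 19
pos 23 'b': at 9 ·f
pos 24 'b': at 10
pos 25 'b': at 11
pos 26 'c': at 12  emit P2@[21:26]
pos 27 'c': at 17 ·f
pos 28 'a': at 1 ·f
pos 29 'b': at 13
pos 30 'c': at 21
pos 31 'd': at 22
pos 32 'c': at 23
pos 33 'a': at 24  emit P5@[28:33]
pos 34 'c': at 2 ·f
pos 35 'b': at 18 ·f
pos 36 'a': at 19
pos 37 'b': at 9 ·f
pos 38 'b': at 10
pos 39 'b': at 11
pos 40 'c': at 12  emit P2@[35:40]
pos 41 'c': at 17 ·f
pos 42 'b': at 18
pos 43 'a': at 19
pos 44 'a': at 20  emit P1@[43:44],P4@[41:44]
pos 45 'c': at 2 ·f
pos 46 'b': at 18 ·f
pos 47 'a': at 19
pos 48 'b': at 9 ·f
pos 49 'c': at 21 ·f
pos 50 'd': at 22
pos 51 'c': at 23
pos 52 'a': at 24  emit P5@[47:52]
pos 53 'c': at 2 ·f
pos 54 'b': at 18 ·f
pos 55 'd': at 25 ·f
pos 56 'b': at 26  emit P6@[54:56]
pos 57 'c': at 17 ·f
pos 58 'a': at 1 ·f
pos 59 'b': at 13
pos 60 'b': at 14
pos 61 'd': at 15
pos 62 'b': at 16  emit P3@[58:62],P6@[60:62]
pos 63 'a': at 8 ·f
pos 64 'a': at 6 ·f  emit P1@[63:64]
pos 65 'c': at 2 ·f
pos 66 'a': at 3
pos 67 'd': at 4
pos 68 'a': at 5  emit P0@[64:68]

Result: [[4,3],[4,6],[6,1],[14,3],[14,6],[20,2],[26,2],[33,5],[40,2],[44,1],[44,4],[52,5],[56,6],[62,3],[62,6],[64,1],[68,0]]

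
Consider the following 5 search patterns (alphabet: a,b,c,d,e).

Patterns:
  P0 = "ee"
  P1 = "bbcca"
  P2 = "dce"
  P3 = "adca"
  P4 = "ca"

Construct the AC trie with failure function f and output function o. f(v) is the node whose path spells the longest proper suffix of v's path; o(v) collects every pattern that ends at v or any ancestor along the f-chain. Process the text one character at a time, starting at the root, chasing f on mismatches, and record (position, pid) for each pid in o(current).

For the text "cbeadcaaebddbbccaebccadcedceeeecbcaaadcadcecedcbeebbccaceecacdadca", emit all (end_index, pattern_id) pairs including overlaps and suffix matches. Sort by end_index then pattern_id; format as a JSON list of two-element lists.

Build:
Trie (insert patterns):
  n0 'ε': a→11 b→3 c→15 d→8 e→1
  n1 'e': e→2
  n2 'ee': ·  ←P0
  n3 'b': b→4
  n4 'bb': c→5
  n5 'bbc': c→6
  n6 'bbcc': a→7
  n7 'bbcca': ·  ←P1
  n8 'd': c→9
  n9 'dc': e→10
  n10 'dce': ·  ←P2
  n11 'a': d→12
  n12 'ad': c→13
  n13 'adc': a→14
  n14 'adca': ·  ←P3
  n15 'c': a→16
  n16 'ca': ·  ←P4

BFS fail/out derivation:
  n1('e'): parent n0 fail=0; on 'e' 0 → fail=0;  out ∅∪∅=∅
  n3('b'): parent n0 fail=0; on 'b' 0 → fail=0;  out ∅∪∅=∅
  n8('d'): parent n0 fail=0; on 'd' 0 → fail=0;  out ∅∪∅=∅
  n11('a'): parent n0 fail=0; on 'a' 0 → fail=0;  out ∅∪∅=∅
  n15('c'): parent n0 fail=0; on 'c' 0 → fail=0;  out ∅∪∅=∅
  n2('ee'): parent n1 fail=0; on 'e' 0 → fail=1;  out {0}∪∅={0}
  n4('bb'): parent n3 fail=0; on 'b' 0 → fail=3;  out ∅∪∅=∅
  n9('dc'): parent n8 fail=0; on 'c' 0 → fail=15;  out ∅∪∅=∅
  n12('ad'): parent n11 fail=0; on 'd' 0 → fail=8;  out ∅∪∅=∅
  n16('ca'): parent n15 fail=0; on 'a' 0 → fail=11;  out {4}∪∅={4}
  n5('bbc'): parent n4 fail=3; on 'c' 3→0 → fail=15;  out ∅∪∅=∅
  n10('dce'): parent n9 fail=15; on 'e' 15→0 → fail=1;  out {2}∪∅={2}
  n13('adc'): parent n12 fail=8; on 'c' 8 → fail=9;  out ∅∪∅=∅
  n6('bbcc'): parent n5 fail=15; on 'c' 15→0 → fail=15;  out ∅∪∅=∅
  n14('adca'): parent n13 fail=9; on 'a' 9→15 → fail=16;  out {3}∪{4}={3,4}
  n7('bbcca'): parent n6 fail=15; on 'a' 15 → fail=16;  out {1}∪{4}={1,4}

Run:
pos 0 'c': at 15
pos 1 'b': at 3 ·f
pos 2 'e': at 1 ·f
pos 3 'a': at 11 ·f
pos 4 'd': at 12
pos 5 'c': at 13
pos 6 'a': at 14  ** P3@[3:6],P4@[5:6]
pos 7 'a': at 11 ·f
pos 8 'e': at 1 ·f
pos 9 'b': at 3 ·f
pos 10 'd': at 8 ·f
pos 11 'd': at 8 ·f
pos 12 'b': at 3 ·f
pos 13 'b': at 4
pos 14 'c': at 5
pos 15 'c': at 6
pos 16 'a': at 7  ** P1@[12:16],P4@[15:16]
pos 17 'e': at 1 ·f
pos 18 'b': at 3 ·f
pos 19 'c': at 15 ·f
pos 20 'c': at 15 ·f
pos 21 'a': at 16  ** P4@[20:21]
pos 22 'd': at 12 ·f
pos 23 'c': at 13
pos 24 'e': at 10 ·f  ** P2@[22:24]
pos 25 'd': at 8 ·f
pos 26 'c': at 9
pos 27 'e': at 10  ** P2@[25:27]
pos 28 'e': at 2 ·f  ** P0@[27:28]
pos 29 'e': at 2 ·f  ** P0@[28:29]
pos 30 'e': at 2 ·f  ** P0@[29:30]
pos 31 'c': at 15 ·f
pos 32 'b': at 3 ·f
pos 33 'c': at 15 ·f
pos 34 'a': at 16  ** P4@[33:34]
pos 35 'a': at 11 ·f
pos 36 'a': at 11 ·f
pos 37 'd': at 12
pos 38 'c': at 13
pos 39 'a': at 14  ** P3@[36:39],P4@[38:39]
pos 40 'd': at 12 ·f
pos 41 'c': at 13
pos 42 'e': at 10 ·f  ** P2@[40:42]
pos 43 'c': at 15 ·f
pos 44 'e': at 1 ·f
pos 45 'd': at 8 ·f
pos 46 'c': at 9
pos 47 'b': at 3 ·f
pos 48 'e': at 1 ·f
pos 49 'e': at 2  ** P0@[48:49]
pos 50 'b': at 3 ·f
pos 51 'b': at 4
pos 52 'c': at 5
pos 53 'c': at 6
pos 54 'a': at 7  ** P1@[50:54],P4@[53:54]
pos 55 'c': at 15 ·f
pos 56 'e': at 1 ·f
pos 57 'e': at 2  ** P0@[56:57]
pos 58 'c': at 15 ·f
pos 59 'a': at 16  ** P4@[58:59]
pos 60 'c': at 15 ·f
pos 61 'd': at 8 ·f
pos 62 'a': at 11 ·f
pos 63 'd': at 12
pos 64 'c': at 13
pos 65 'a': at 14  ** P3@[62:65],P4@[64:65]

Result: [[6,3],[6,4],[16,1],[16,4],[21,4],[24,2],[27,2],[28,0],[29,0],[30,0],[34,4],[39,3],[39,4],[42,2],[49,0],[54,1],[54,4],[57,0],[59,4],[65,3],[65,4]]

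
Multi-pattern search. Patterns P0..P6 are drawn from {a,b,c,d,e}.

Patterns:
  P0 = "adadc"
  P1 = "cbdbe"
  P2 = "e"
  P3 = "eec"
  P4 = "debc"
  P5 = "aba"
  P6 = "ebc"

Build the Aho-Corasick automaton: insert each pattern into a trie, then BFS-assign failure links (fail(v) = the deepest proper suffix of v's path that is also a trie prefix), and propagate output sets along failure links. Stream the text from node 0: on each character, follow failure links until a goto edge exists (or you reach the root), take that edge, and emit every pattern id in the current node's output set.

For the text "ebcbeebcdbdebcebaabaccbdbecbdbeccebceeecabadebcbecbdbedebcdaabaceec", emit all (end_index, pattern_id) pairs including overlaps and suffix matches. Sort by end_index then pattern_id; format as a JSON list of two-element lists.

Build automaton:
Trie (insert patterns):
  n0 'ε': a→1 c→6 d→14 e→11
  n1 'a': b→18 d→2
  n2 'ad': a→3
  n3 'ada': d→4
  n4 'adad': c→5
  n5 'adadc': ·  ←P0
  n6 'c': b→7
  n7 'cb': d→8
  n8 'cbd': b→9
  n9 'cbdb': e→10
  n10 'cbdbe': ·  ←P1
  n11 'e': b→20 e→12  ←P2
  n12 'ee': c→13
  n13 'eec': ·  ←P3
  n14 'd': e→15
  n15 'de': b→16
  n16 'deb': c→17
  n17 'debc': ·  ←P4
  n18 'ab': a→19
  n19 'aba': ·  ←P5
  n20 'eb': c→21
  n21 'ebc': ·  ←P6

BFS fail/out derivation:
  n1('a'): parent n0 fail=0; on 'a' 0 → fail=0;  out ∅∪∅=∅
  n6('c'): parent n0 fail=0; on 'c' 0 → fail=0;  out ∅∪∅=∅
  n11('e'): parent n0 fail=0; on 'e' 0 → fail=0;  out {2}∪∅={2}
  n14('d'): parent n0 fail=0; on 'd' 0 → fail=0;  out ∅∪∅=∅
  n2('ad'): parent n1 fail=0; on 'd' 0 → fail=14;  out ∅∪∅=∅
  n7('cb'): parent n6 fail=0; on 'b' 0 → fail=0;  out ∅∪∅=∅
  n12('ee'): parent n11 fail=0; on 'e' 0 → fail=11;  out ∅∪{2}={2}
  n15('de'): parent n14 fail=0; on 'e' 0 → fail=11;  out ∅∪{2}={2}
  n18('ab'): parent n1 fail=0; on 'b' 0 → fail=0;  out ∅∪∅=∅
  n20('eb'): parent n11 fail=0; on 'b' 0 → fail=0;  out ∅∪∅=∅
  n3('ada'): parent n2 fail=14; on 'a' 14→0 → fail=1;  out ∅∪∅=∅
  n8('cbd'): parent n7 fail=0; on 'd' 0 → fail=14;  out ∅∪∅=∅
  n13('eec'): parent n12 fail=11; on 'c' 11→0 → fail=6;  out {3}∪∅={3}
  n16('deb'): parent n15 fail=11; on 'b' 11 → fail=20;  out ∅∪∅=∅
  n19('aba'): parent n18 fail=0; on 'a' 0 → fail=1;  out {5}∪∅={5}
  n21('ebc'): parent n20 fail=0; on 'c' 0 → fail=6;  out {6}∪∅={6}
  n4('adad'): parent n3 fail=1; on 'd' 1 → fail=2;  out ∅∪∅=∅
  n9('cbdb'): parent n8 fail=14; on 'b' 14→0 → fail=0;  out ∅∪∅=∅
  n17('debc'): parent n16 fail=20; on 'c' 20 → fail=21;  out {4}∪{6}={4,6}
  n5('adadc'): parent n4 fail=2; on 'c' 2→14→0 → fail=6;  out {0}∪∅={0}
  n10('cbdbe'): parent n9 fail=0; on 'e' 0 → fail=11;  out {1}∪{2}={1,2}

Run:
[0] read 'e'  n0⇒n11  → match P2@[0:0]
[1] read 'b'  n11⇒n20
[2] read 'c'  n20⇒n21  → match P6@[0:2]
[3] read 'b'  n21⇒n7 (via fail)
[4] read 'e'  n7⇒n11 (via fail)  → match P2@[4:4]
[5] read 'e'  n11⇒n12  → match P2@[5:5]
[6] read 'b'  n12⇒n20 (via fail)
[7] read 'c'  n20⇒n21  → match P6@[5:7]
[8] read 'd'  n21⇒n14 (via fail)
[9] read 'b'  n14⇒n0 (via fail)
[10] read 'd'  n0⇒n14
[11] read 'e'  n14⇒n15  → match P2@[11:11]
[12] read 'b'  n15⇒n16
[13] read 'c'  n16⇒n17  → match P4@[10:13],P6@[11:13]
[14] read 'e'  n17⇒n11 (via fail)  → match P2@[14:14]
[15] read 'b'  n11⇒n20
[16] read 'a'  n20⇒n1 (via fail)
[17] read 'a'  n1⇒n1 (via fail)
[18] read 'b'  n1⇒n18
[19] read 'a'  n18⇒n19  → match P5@[17:19]
[20] read 'c'  n19⇒n6 (via fail)
[21] read 'c'  n6⇒n6 (via fail)
[22] read 'b'  n6⇒n7
[23] read 'd'  n7⇒n8
[24] read 'b'  n8⇒n9
[25] read 'e'  n9⇒n10  → match P1@[21:25],P2@[25:25]
[26] read 'c'  n10⇒n6 (via fail)
[27] read 'b'  n6⇒n7
[28] read 'd'  n7⇒n8
[29] read 'b'  n8⇒n9
[30] read 'e'  n9⇒n10  → match P1@[26:30],P2@[30:30]
[31] read 'c'  n10⇒n6 (via fail)
[32] read 'c'  n6⇒n6 (via fail)
[33] read 'e'  n6⇒n11 (via fail)  → match P2@[33:33]
[34] read 'b'  n11⇒n20
[35] read 'c'  n20⇒n21  → match P6@[33:35]
[36] read 'e'  n21⇒n11 (via fail)  → match P2@[36:36]
[37] read 'e'  n11⇒n12  → match P2@[37:37]
[38] read 'e'  n12⇒n12 (via fail)  → match P2@[38:38]
[39] read 'c'  n12⇒n13  → match P3@[37:39]
[40] read 'a'  n13⇒n1 (via fail)
[41] read 'b'  n1⇒n18
[42] read 'a'  n18⇒n19  → match P5@[40:42]
[43] read 'd'  n19⇒n2 (via fail)
[44] read 'e'  n2⇒n15 (via fail)  → match P2@[44:44]
[45] read 'b'  n15⇒n16
[46] read 'c'  n16⇒n17  → match P4@[43:46],P6@[44:46]
[47] read 'b'  n17⇒n7 (via fail)
[48] read 'e'  n7⇒n11 (via fail)  → match P2@[48:48]
[49] read 'c'  n11⇒n6 (via fail)
[50] read 'b'  n6⇒n7
[51] read 'd'  n7⇒n8
[52] read 'b'  n8⇒n9
[53] read 'e'  n9⇒n10  → match P1@[49:53],P2@[53:53]
[54] read 'd'  n10⇒n14 (via fail)
[55] read 'e'  n14⇒n15  → match P2@[55:55]
[56] read 'b'  n15⇒n16
[57] read 'c'  n16⇒n17  → match P4@[54:57],P6@[55:57]
[58] read 'd'  n17⇒n14 (via fail)
[59] read 'a'  n14⇒n1 (via fail)
[60] read 'a'  n1⇒n1 (via fail)
[61] read 'b'  n1⇒n18
[62] read 'a'  n18⇒n19  → match P5@[60:62]
[63] read 'c'  n19⇒n6 (via fail)
[64] read 'e'  n6⇒n11 (via fail)  → match P2@[64:64]
[65] read 'e'  n11⇒n12  → match P2@[65:65]
[66] read 'c'  n12⇒n13  → match P3@[64:66]

Matches: [[0,2],[2,6],[4,2],[5,2],[7,6],[11,2],[13,4],[13,6],[14,2],[19,5],[25,1],[25,2],[30,1],[30,2],[33,2],[35,6],[36,2],[37,2],[38,2],[39,3],[42,5],[44,2],[46,4],[46,6],[48,2],[53,1],[53,2],[55,2],[57,4],[57,6],[62,5],[64,2],[65,2],[66,3]]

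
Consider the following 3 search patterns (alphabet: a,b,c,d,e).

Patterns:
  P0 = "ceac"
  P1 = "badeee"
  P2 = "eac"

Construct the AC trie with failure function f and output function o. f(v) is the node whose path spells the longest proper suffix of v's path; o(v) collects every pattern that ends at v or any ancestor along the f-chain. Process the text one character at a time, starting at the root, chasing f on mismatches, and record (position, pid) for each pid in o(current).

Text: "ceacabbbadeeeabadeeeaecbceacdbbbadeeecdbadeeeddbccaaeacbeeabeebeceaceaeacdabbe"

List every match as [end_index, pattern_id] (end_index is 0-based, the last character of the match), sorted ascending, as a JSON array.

Build automaton:
Trie (insert patterns):
  0='ε' goto b→5 c→1 e→11
  1='c' goto e→2
  2='ce' goto a→3
  3='cea' goto c→4
  4='ceac' goto ·  ←P0
  5='b' goto a→6
  6='ba' goto d→7
  7='bad' goto e→8
  8='bade' goto e→9
  9='badee' goto e→10
  10='badeee' goto ·  ←P1
  11='e' goto a→12
  12='ea' goto c→13
  13='eac' goto ·  ←P2

BFS fail/out derivation:
  n1('c'): parent n0 fail=0; on 'c' 0 → fail=0;  out ∅∪∅=∅
  n5('b'): parent n0 fail=0; on 'b' 0 → fail=0;  out ∅∪∅=∅
  n11('e'): parent n0 fail=0; on 'e' 0 → fail=0;  out ∅∪∅=∅
  n2('ce'): parent n1 fail=0; on 'e' 0 → fail=11;  out ∅∪∅=∅
  n6('ba'): parent n5 fail=0; on 'a' 0 → fail=0;  out ∅∪∅=∅
  n12('ea'): parent n11 fail=0; on 'a' 0 → fail=0;  out ∅∪∅=∅
  n3('cea'): parent n2 fail=11; on 'a' 11 → fail=12;  out ∅∪∅=∅
  n7('bad'): parent n6 fail=0; on 'd' 0 → fail=0;  out ∅∪∅=∅
  n13('eac'): parent n12 fail=0; on 'c' 0 → fail=1;  out {2}∪∅={2}
  n4('ceac'): parent n3 fail=12; on 'c' 12 → fail=13;  out {0}∪{2}={0,2}
  n8('bade'): parent n7 fail=0; on 'e' 0 → fail=11;  out ∅∪∅=∅
  n9('badee'): parent n8 fail=11; on 'e' 11→0 → fail=11;  out ∅∪∅=∅
  n10('badeee'): parent n9 fail=11; on 'e' 11→0 → fail=11;  out {1}∪∅={1}

Scan:
i=0 'c': node 0→1
i=1 'e': node 1→2
i=2 'a': node 2→3
i=3 'c': node 3→4  → match P0@[0:3],P2@[1:3]
i=4 'a': node 4→0 ·f
i=5 'b': node 0→5
i=6 'b': node 5→5 ·f
i=7 'b': node 5→5 ·f
i=8 'a': node 5→6
i=9 'd': node 6→7
i=10 'e': node 7→8
i=11 'e': node 8→9
i=12 'e': node 9→10  → match P1@[7:12]
i=13 'a': node 10→12 ·f
i=14 'b': node 12→5 ·f
i=15 'a': node 5→6
i=16 'd': node 6→7
i=17 'e': node 7→8
i=18 'e': node 8→9
i=19 'e': node 9→10  → match P1@[14:19]
i=20 'a': node 10→12 ·f
i=21 'e': node 12→11 ·f
i=22 'c': node 11→1 ·f
i=23 'b': node 1→5 ·f
i=24 'c': node 5→1 ·f
i=25 'e': node 1→2
i=26 'a': node 2→3
i=27 'c': node 3→4  → match P0@[24:27],P2@[25:27]
i=28 'd': node 4→0 ·f
i=29 'b': node 0→5
i=30 'b': node 5→5 ·f
i=31 'b': node 5→5 ·f
i=32 'a': node 5→6
i=33 'd': node 6→7
i=34 'e': node 7→8
i=35 'e': node 8→9
i=36 'e': node 9→10  → match P1@[31:36]
i=37 'c': node 10→1 ·f
i=38 'd': node 1→0 ·f
i=39 'b': node 0→5
i=40 'a': node 5→6
i=41 'd': node 6→7
i=42 'e': node 7→8
i=43 'e': node 8→9
i=44 'e': node 9→10  → match P1@[39:44]
i=45 'd': node 10→0 ·f
i=46 'd': node 0→0
i=47 'b': node 0→5
i=48 'c': node 5→1 ·f
i=49 'c': node 1→1 ·f
i=50 'a': node 1→0 ·f
i=51 'a': node 0→0
i=52 'e': node 0→11
i=53 'a': node 11→12
i=54 'c': node 12→13  → match P2@[52:54]
i=55 'b': node 13→5 ·f
i=56 'e': node 5→11 ·f
i=57 'e': node 11→11 ·f
i=58 'a': node 11→12
i=59 'b': node 12→5 ·f
i=60 'e': node 5→11 ·f
i=61 'e': node 11→11 ·f
i=62 'b': node 11→5 ·f
i=63 'e': node 5→11 ·f
i=64 'c': node 11→1 ·f
i=65 'e': node 1→2
i=66 'a': node 2→3
i=67 'c': node 3→4  → match P0@[64:67],P2@[65:67]
i=68 'e': node 4→2 ·f
i=69 'a': node 2→3
i=70 'e': node 3→11 ·f
i=71 'a': node 11→12
i=72 'c': node 12→13  → match P2@[70:72]
i=73 'd': node 13→0 ·f
i=74 'a': node 0→0
i=75 'b': node 0→5
i=76 'b': node 5→5 ·f
i=77 'e': node 5→11 ·f

Result: [[3,0],[3,2],[12,1],[19,1],[27,0],[27,2],[36,1],[44,1],[54,2],[67,0],[67,2],[72,2]]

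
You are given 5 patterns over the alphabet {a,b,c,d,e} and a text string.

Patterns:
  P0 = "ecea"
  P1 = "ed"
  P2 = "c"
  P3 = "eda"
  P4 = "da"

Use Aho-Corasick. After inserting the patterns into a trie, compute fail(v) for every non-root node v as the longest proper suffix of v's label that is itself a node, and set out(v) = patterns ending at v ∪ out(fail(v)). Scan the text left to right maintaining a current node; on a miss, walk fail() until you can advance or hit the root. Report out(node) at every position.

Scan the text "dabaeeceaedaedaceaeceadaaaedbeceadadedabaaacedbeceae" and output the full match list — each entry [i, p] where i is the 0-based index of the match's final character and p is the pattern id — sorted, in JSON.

Construct AC machine:
Trie nodes:
  0='ε' goto c→6 d→8 e→1
  1='e' goto c→2 d→5
  2='ec' goto e→3
  3='ece' goto a→4
  4='ecea' goto ·  ←P0
  5='ed' goto a→7  ←P1
  6='c' goto ·  ←P2
  7='eda' goto ·  ←P3
  8='d' goto a→9
  9='da' goto ·  ←P4

BFS fail/out derivation:
  fail(1) 'e': from fail(0)=0 chase 'e': 0 ⇒ 0;  out=∅∪out(0)=∅
  fail(6) 'c': from fail(0)=0 chase 'c': 0 ⇒ 0;  out={2}∪out(0)={2}
  fail(8) 'd': from fail(0)=0 chase 'd': 0 ⇒ 0;  out=∅∪out(0)=∅
  fail(2) 'ec': from fail(1)=0 chase 'c': 0 ⇒ 6;  out=∅∪out(6)={2}
  fail(5) 'ed': from fail(1)=0 chase 'd': 0 ⇒ 8;  out={1}∪out(8)={1}
  fail(9) 'da': from fail(8)=0 chase 'a': 0 ⇒ 0;  out={4}∪out(0)={4}
  fail(3) 'ece': from fail(2)=6 chase 'e': 6→0 ⇒ 1;  out=∅∪out(1)=∅
  fail(7) 'eda': from fail(5)=8 chase 'a': 8 ⇒ 9;  out={3}∪out(9)={3,4}
  fail(4) 'ecea': from fail(3)=1 chase 'a': 1→0 ⇒ 0;  out={0}∪out(0)={0}

Run:
pos 0 'd': at 8
pos 1 'a': at 9  → match P4@[0:1]
pos 2 'b': at 0 ·f
pos 3 'a': at 0
pos 4 'e': at 1
pos 5 'e': at 1 ·f
pos 6 'c': at 2  → match P2@[6:6]
pos 7 'e': at 3
pos 8 'a': at 4  → match P0@[5:8]
pos 9 'e': at 1 ·f
pos 10 'd': at 5  → match P1@[9:10]
pos 11 'a': at 7  → match P3@[9:11],P4@[10:11]
pos 12 'e': at 1 ·f
pos 13 'd': at 5  → match P1@[12:13]
pos 14 'a': at 7  → match P3@[12:14],P4@[13:14]
pos 15 'c': at 6 ·f  → match P2@[15:15]
pos 16 'e': at 1 ·f
pos 17 'a': at 0 ·f
pos 18 'e': at 1
pos 19 'c': at 2  → match P2@[19:19]
pos 20 'e': at 3
pos 21 'a': at 4  → match P0@[18:21]
pos 22 'd': at 8 ·f
pos 23 'a': at 9  → match P4@[22:23]
pos 24 'a': at 0 ·f
pos 25 'a': at 0
pos 26 'e': at 1
pos 27 'd': at 5  → match P1@[26:27]
pos 28 'b': at 0 ·f
pos 29 'e': at 1
pos 30 'c': at 2  → match P2@[30:30]
pos 31 'e': at 3
pos 32 'a': at 4  → match P0@[29:32]
pos 33 'd': at 8 ·f
pos 34 'a': at 9  → match P4@[33:34]
pos 35 'd': at 8 ·f
pos 36 'e': at 1 ·f
pos 37 'd': at 5  → match P1@[36:37]
pos 38 'a': at 7  → match P3@[36:38],P4@[37:38]
pos 39 'b': at 0 ·f
pos 40 'a': at 0
pos 41 'a': at 0
pos 42 'a': at 0
pos 43 'c': at 6  → match P2@[43:43]
pos 44 'e': at 1 ·f
pos 45 'd': at 5  → match P1@[44:45]
pos 46 'b': at 0 ·f
pos 47 'e': at 1
pos 48 'c': at 2  → match P2@[48:48]
pos 49 'e': at 3
pos 50 'a': at 4  → match P0@[47:50]
pos 51 'e': at 1 ·f

All matches (sorted): [[1,4],[6,2],[8,0],[10,1],[11,3],[11,4],[13,1],[14,3],[14,4],[15,2],[19,2],[21,0],[23,4],[27,1],[30,2],[32,0],[34,4],[37,1],[38,3],[38,4],[43,2],[45,1],[48,2],[50,0]]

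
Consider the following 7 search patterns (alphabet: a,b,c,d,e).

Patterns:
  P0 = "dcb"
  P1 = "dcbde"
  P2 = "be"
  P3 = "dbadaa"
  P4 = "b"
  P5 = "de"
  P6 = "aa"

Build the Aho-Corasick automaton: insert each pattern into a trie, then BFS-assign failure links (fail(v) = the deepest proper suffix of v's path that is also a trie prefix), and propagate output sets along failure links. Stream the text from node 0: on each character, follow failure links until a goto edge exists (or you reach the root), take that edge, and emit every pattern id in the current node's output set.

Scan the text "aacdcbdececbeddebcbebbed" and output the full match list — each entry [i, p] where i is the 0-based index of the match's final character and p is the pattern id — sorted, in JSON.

Construct AC machine:
Trie (insert patterns):
  0='ε' goto a→14 b→6 d→1
  1='d' goto b→8 c→2 e→13
  2='dc' goto b→3
  3='dcb' goto d→4  [P0 ends]
  4='dcbd' goto e→5
  5='dcbde' goto ·  [P1 ends]
  6='b' goto e→7  [P4 ends]
  7='be' goto ·  [P2 ends]
  8='db' goto a→9
  9='dba' goto d→10
  10='dbad' goto a→11
  11='dbada' goto a→12
  12='dbadaa' goto ·  [P3 ends]
  13='de' goto ·  [P5 ends]
  14='a' goto a→15
  15='aa' goto ·  [P6 ends]

Failure links (BFS by depth):
  n1('d'): parent n0 fail=0; on 'd' 0 → fail=0;  out ∅∪∅=∅
  n6('b'): parent n0 fail=0; on 'b' 0 → fail=0;  out {4}∪∅={4}
  n14('a'): parent n0 fail=0; on 'a' 0 → fail=0;  out ∅∪∅=∅
  n2('dc'): parent n1 fail=0; on 'c' 0 → fail=0;  out ∅∪∅=∅
  n7('be'): parent n6 fail=0; on 'e' 0 → fail=0;  out {2}∪∅={2}
  n8('db'): parent n1 fail=0; on 'b' 0 → fail=6;  out ∅∪{4}={4}
  n13('de'): parent n1 fail=0; on 'e' 0 → fail=0;  out {5}∪∅={5}
  n15('aa'): parent n14 fail=0; on 'a' 0 → fail=14;  out {6}∪∅={6}
  n3('dcb'): parent n2 fail=0; on 'b' 0 → fail=6;  out {0}∪{4}={0,4}
  n9('dba'): parent n8 fail=6; on 'a' 6→0 → fail=14;  out ∅∪∅=∅
  n4('dcbd'): parent n3 fail=6; on 'd' 6→0 → fail=1;  out ∅∪∅=∅
  n10('dbad'): parent n9 fail=14; on 'd' 14→0 → fail=1;  out ∅∪∅=∅
  n5('dcbde'): parent n4 fail=1; on 'e' 1 → fail=13;  out {1}∪{5}={1,5}
  n11('dbada'): parent n10 fail=1; on 'a' 1→0 → fail=14;  out ∅∪∅=∅
  n12('dbadaa'): parent n11 fail=14; on 'a' 14 → fail=15;  out {3}∪{6}={3,6}

Text stream:
[0] read 'a'  n0⇒n14
[1] read 'a'  n14⇒n15  → match P6@[0:1]
[2] read 'c'  n15⇒n0 (via fail)
[3] read 'd'  n0⇒n1
[4] read 'c'  n1⇒n2
[5] read 'b'  n2⇒n3  → match P0@[3:5],P4@[5:5]
[6] read 'd'  n3⇒n4
[7] read 'e'  n4⇒n5  → match P1@[3:7],P5@[6:7]
[8] read 'c'  n5⇒n0 (via fail)
[9] read 'e'  n0⇒n0
[10] read 'c'  n0⇒n0
[11] read 'b'  n0⇒n6  → match P4@[11:11]
[12] read 'e'  n6⇒n7  → match P2@[11:12]
[13] read 'd'  n7⇒n1 (via fail)
[14] read 'd'  n1⇒n1 (via fail)
[15] read 'e'  n1⇒n13  → match P5@[14:15]
[16] read 'b'  n13⇒n6 (via fail)  → match P4@[16:16]
[17] read 'c'  n6⇒n0 (via fail)
[18] read 'b'  n0⇒n6  → match P4@[18:18]
[19] read 'e'  n6⇒n7  → match P2@[18:19]
[20] read 'b'  n7⇒n6 (via fail)  → match P4@[20:20]
[21] read 'b'  n6⇒n6 (via fail)  → match P4@[21:21]
[22] read 'e'  n6⇒n7  → match P2@[21:22]
[23] read 'd'  n7⇒n1 (via fail)

All matches (sorted): [[1,6],[5,0],[5,4],[7,1],[7,5],[11,4],[12,2],[15,5],[16,4],[18,4],[19,2],[20,4],[21,4],[22,2]]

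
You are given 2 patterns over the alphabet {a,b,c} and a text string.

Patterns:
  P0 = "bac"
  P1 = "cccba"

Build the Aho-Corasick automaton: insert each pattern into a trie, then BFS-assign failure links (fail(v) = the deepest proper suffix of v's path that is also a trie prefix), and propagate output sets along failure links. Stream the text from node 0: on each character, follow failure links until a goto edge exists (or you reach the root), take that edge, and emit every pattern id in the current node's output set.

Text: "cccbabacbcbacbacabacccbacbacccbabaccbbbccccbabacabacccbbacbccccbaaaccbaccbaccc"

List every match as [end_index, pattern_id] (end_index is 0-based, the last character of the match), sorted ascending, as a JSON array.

Build:
Trie (insert patterns):
  n0 'ε': b→1 c→4
  n1 'b': a→2
  n2 'ba': c→3
  n3 'bac': ·  [P0 ends]
  n4 'c': c→5
  n5 'cc': c→6
  n6 'ccc': b→7
  n7 'cccb': a→8
  n8 'cccba': ·  [P1 ends]

Failure links (BFS by depth):
  n1('b'): parent n0 fail=0; on 'b' 0 → fail=0;  out ∅∪∅=∅
  n4('c'): parent n0 fail=0; on 'c' 0 → fail=0;  out ∅∪∅=∅
  n2('ba'): parent n1 fail=0; on 'a' 0 → fail=0;  out ∅∪∅=∅
  n5('cc'): parent n4 fail=0; on 'c' 0 → fail=4;  out ∅∪∅=∅
  n3('bac'): parent n2 fail=0; on 'c' 0 → fail=4;  out {0}∪∅={0}
  n6('ccc'): parent n5 fail=4; on 'c' 4 → fail=5;  out ∅∪∅=∅
  n7('cccb'): parent n6 fail=5; on 'b' 5→4→0 → fail=1;  out ∅∪∅=∅
  n8('cccba'): parent n7 fail=1; on 'a' 1 → fail=2;  out {1}∪∅={1}

Scan:
[0] read 'c'  n0⇒n4
[1] read 'c'  n4⇒n5
[2] read 'c'  n5⇒n6
[3] read 'b'  n6⇒n7
[4] read 'a'  n7⇒n8  ** P1@[0:4]
[5] read 'b'  n8⇒n1 (fail-walked)
[6] read 'a'  n1⇒n2
[7] read 'c'  n2⇒n3  ** P0@[5:7]
[8] read 'b'  n3⇒n1 (fail-walked)
[9] read 'c'  n1⇒n4 (fail-walked)
[10] read 'b'  n4⇒n1 (fail-walked)
[11] read 'a'  n1⇒n2
[12] read 'c'  n2⇒n3  ** P0@[10:12]
[13] read 'b'  n3⇒n1 (fail-walked)
[14] read 'a'  n1⇒n2
[15] read 'c'  n2⇒n3  ** P0@[13:15]
[16] read 'a'  n3⇒n0 (fail-walked)
[17] read 'b'  n0⇒n1
[18] read 'a'  n1⇒n2
[19] read 'c'  n2⇒n3  ** P0@[17:19]
[20] read 'c'  n3⇒n5 (fail-walked)
[21] read 'c'  n5⇒n6
[22] read 'b'  n6⇒n7
[23] read 'a'  n7⇒n8  ** P1@[19:23]
[24] read 'c'  n8⇒n3 (fail-walked)  ** P0@[22:24]
[25] read 'b'  n3⇒n1 (fail-walked)
[26] read 'a'  n1⇒n2
[27] read 'c'  n2⇒n3  ** P0@[25:27]
[28] read 'c'  n3⇒n5 (fail-walked)
[29] read 'c'  n5⇒n6
[30] read 'b'  n6⇒n7
[31] read 'a'  n7⇒n8  ** P1@[27:31]
[32] read 'b'  n8⇒n1 (fail-walked)
[33] read 'a'  n1⇒n2
[34] read 'c'  n2⇒n3  ** P0@[32:34]
[35] read 'c'  n3⇒n5 (fail-walked)
[36] read 'b'  n5⇒n1 (fail-walked)
[37] read 'b'  n1⇒n1 (fail-walked)
[38] read 'b'  n1⇒n1 (fail-walked)
[39] read 'c'  n1⇒n4 (fail-walked)
[40] read 'c'  n4⇒n5
[41] read 'c'  n5⇒n6
[42] read 'c'  n6⇒n6 (fail-walked)
[43] read 'b'  n6⇒n7
[44] read 'a'  n7⇒n8  ** P1@[40:44]
[45] read 'b'  n8⇒n1 (fail-walked)
[46] read 'a'  n1⇒n2
[47] read 'c'  n2⇒n3  ** P0@[45:47]
[48] read 'a'  n3⇒n0 (fail-walked)
[49] read 'b'  n0⇒n1
[50] read 'a'  n1⇒n2
[51] read 'c'  n2⇒n3  ** P0@[49:51]
[52] read 'c'  n3⇒n5 (fail-walked)
[53] read 'c'  n5⇒n6
[54] read 'b'  n6⇒n7
[55] read 'b'  n7⇒n1 (fail-walked)
[56] read 'a'  n1⇒n2
[57] read 'c'  n2⇒n3  ** P0@[55:57]
[58] read 'b'  n3⇒n1 (fail-walked)
[59] read 'c'  n1⇒n4 (fail-walked)
[60] read 'c'  n4⇒n5
[61] read 'c'  n5⇒n6
[62] read 'c'  n6⇒n6 (fail-walked)
[63] read 'b'  n6⇒n7
[64] read 'a'  n7⇒n8  ** P1@[60:64]
[65] read 'a'  n8⇒n0 (fail-walked)
[66] read 'a'  n0⇒n0
[67] read 'c'  n0⇒n4
[68] read 'c'  n4⇒n5
[69] read 'b'  n5⇒n1 (fail-walked)
[70] read 'a'  n1⇒n2
[71] read 'c'  n2⇒n3  ** P0@[69:71]
[72] read 'c'  n3⇒n5 (fail-walked)
[73] read 'b'  n5⇒n1 (fail-walked)
[74] read 'a'  n1⇒n2
[75] read 'c'  n2⇒n3  ** P0@[73:75]
[76] read 'c'  n3⇒n5 (fail-walked)
[77] read 'c'  n5⇒n6

Matches: [[4,1],[7,0],[12,0],[15,0],[19,0],[23,1],[24,0],[27,0],[31,1],[34,0],[44,1],[47,0],[51,0],[57,0],[64,1],[71,0],[75,0]]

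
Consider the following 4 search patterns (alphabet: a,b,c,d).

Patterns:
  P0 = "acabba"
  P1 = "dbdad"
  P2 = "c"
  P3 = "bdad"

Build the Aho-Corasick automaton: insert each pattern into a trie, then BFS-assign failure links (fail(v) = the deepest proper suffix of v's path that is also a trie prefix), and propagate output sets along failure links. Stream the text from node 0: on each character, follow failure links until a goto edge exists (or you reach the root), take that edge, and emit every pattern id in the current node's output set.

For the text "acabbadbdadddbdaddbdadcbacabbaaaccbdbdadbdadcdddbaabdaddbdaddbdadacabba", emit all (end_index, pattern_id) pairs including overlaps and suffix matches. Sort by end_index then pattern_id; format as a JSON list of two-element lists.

Build:
Trie (insert patterns):
  0='ε' goto a→1 b→13 c→12 d→7
  1='a' goto c→2
  2='ac' goto a→3
  3='aca' goto b→4
  4='acab' goto b→5
  5='acabb' goto a→6
  6='acabba' goto ·  ←P0
  7='d' goto b→8
  8='db' goto d→9
  9='dbd' goto a→10
  10='dbda' goto d→11
  11='dbdad' goto ·  ←P1
  12='c' goto ·  ←P2
  13='b' goto d→14
  14='bd' goto a→15
  15='bda' goto d→16
  16='bdad' goto ·  ←P3

BFS fail/out derivation:
  n1('a'): parent n0 fail=0; on 'a' 0 → fail=0;  out ∅∪∅=∅
  n7('d'): parent n0 fail=0; on 'd' 0 → fail=0;  out ∅∪∅=∅
  n12('c'): parent n0 fail=0; on 'c' 0 → fail=0;  out {2}∪∅={2}
  n13('b'): parent n0 fail=0; on 'b' 0 → fail=0;  out ∅∪∅=∅
  n2('ac'): parent n1 fail=0; on 'c' 0 → fail=12;  out ∅∪{2}={2}
  n8('db'): parent n7 fail=0; on 'b' 0 → fail=13;  out ∅∪∅=∅
  n14('bd'): parent n13 fail=0; on 'd' 0 → fail=7;  out ∅∪∅=∅
  n3('aca'): parent n2 fail=12; on 'a' 12→0 → fail=1;  out ∅∪∅=∅
  n9('dbd'): parent n8 fail=13; on 'd' 13 → fail=14;  out ∅∪∅=∅
  n15('bda'): parent n14 fail=7; on 'a' 7→0 → fail=1;  out ∅∪∅=∅
  n4('acab'): parent n3 fail=1; on 'b' 1→0 → fail=13;  out ∅∪∅=∅
  n10('dbda'): parent n9 fail=14; on 'a' 14 → fail=15;  out ∅∪∅=∅
  n16('bdad'): parent n15 fail=1; on 'd' 1→0 → fail=7;  out {3}∪∅={3}
  n5('acabb'): parent n4 fail=13; on 'b' 13→0 → fail=13;  out ∅∪∅=∅
  n11('dbdad'): parent n10 fail=15; on 'd' 15 → fail=16;  out {1}∪{3}={1,3}
  n6('acabba'): parent n5 fail=13; on 'a' 13→0 → fail=1;  out {0}∪∅={0}

Run:
pos 0 'a': at 1
pos 1 'c': at 2  → match P2@[1:1]
pos 2 'a': at 3
pos 3 'b': at 4
pos 4 'b': at 5
pos 5 'a': at 6  → match P0@[0:5]
pos 6 'd': at 7 (via fail)
pos 7 'b': at 8
pos 8 'd': at 9
pos 9 'a': at 10
pos 10 'd': at 11  → match P1@[6:10],P3@[7:10]
pos 11 'd': at 7 (via fail)
pos 12 'd': at 7 (via fail)
pos 13 'b': at 8
pos 14 'd': at 9
pos 15 'a': at 10
pos 16 'd': at 11  → match P1@[12:16],P3@[13:16]
pos 17 'd': at 7 (via fail)
pos 18 'b': at 8
pos 19 'd': at 9
pos 20 'a': at 10
pos 21 'd': at 11  → match P1@[17:21],P3@[18:21]
pos 22 'c': at 12 (via fail)  → match P2@[22:22]
pos 23 'b': at 13 (via fail)
pos 24 'a': at 1 (via fail)
pos 25 'c': at 2  → match P2@[25:25]
pos 26 'a': at 3
pos 27 'b': at 4
pos 28 'b': at 5
pos 29 'a': at 6  → match P0@[24:29]
pos 30 'a': at 1 (via fail)
pos 31 'a': at 1 (via fail)
pos 32 'c': at 2  → match P2@[32:32]
pos 33 'c': at 12 (via fail)  → match P2@[33:33]
pos 34 'b': at 13 (via fail)
pos 35 'd': at 14
pos 36 'b': at 8 (via fail)
pos 37 'd': at 9
pos 38 'a': at 10
pos 39 'd': at 11  → match P1@[35:39],P3@[36:39]
pos 40 'b': at 8 (via fail)
pos 41 'd': at 9
pos 42 'a': at 10
pos 43 'd': at 11  → match P1@[39:43],P3@[40:43]
pos 44 'c': at 12 (via fail)  → match P2@[44:44]
pos 45 'd': at 7 (via fail)
pos 46 'd': at 7 (via fail)
pos 47 'd': at 7 (via fail)
pos 48 'b': at 8
pos 49 'a': at 1 (via fail)
pos 50 'a': at 1 (via fail)
pos 51 'b': at 13 (via fail)
pos 52 'd': at 14
pos 53 'a': at 15
pos 54 'd': at 16  → match P3@[51:54]
pos 55 'd': at 7 (via fail)
pos 56 'b': at 8
pos 57 'd': at 9
pos 58 'a': at 10
pos 59 'd': at 11  → match P1@[55:59],P3@[56:59]
pos 60 'd': at 7 (via fail)
pos 61 'b': at 8
pos 62 'd': at 9
pos 63 'a': at 10
pos 64 'd': at 11  → match P1@[60:64],P3@[61:64]
pos 65 'a': at 1 (via fail)
pos 66 'c': at 2  → match P2@[66:66]
pos 67 'a': at 3
pos 68 'b': at 4
pos 69 'b': at 5
pos 70 'a': at 6  → match P0@[65:70]

All matches (sorted): [[1,2],[5,0],[10,1],[10,3],[16,1],[16,3],[21,1],[21,3],[22,2],[25,2],[29,0],[32,2],[33,2],[39,1],[39,3],[43,1],[43,3],[44,2],[54,3],[59,1],[59,3],[64,1],[64,3],[66,2],[70,0]]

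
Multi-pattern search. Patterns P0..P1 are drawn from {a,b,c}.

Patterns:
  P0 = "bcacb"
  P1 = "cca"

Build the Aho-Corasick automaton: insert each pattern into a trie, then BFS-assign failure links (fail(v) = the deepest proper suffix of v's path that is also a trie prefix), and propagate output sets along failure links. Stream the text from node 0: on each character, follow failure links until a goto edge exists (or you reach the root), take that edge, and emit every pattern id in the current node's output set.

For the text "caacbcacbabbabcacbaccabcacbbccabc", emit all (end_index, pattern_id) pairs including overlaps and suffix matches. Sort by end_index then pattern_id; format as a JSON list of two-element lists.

Build automaton:
Trie nodes:
  n0 'ε': b→1 c→6
  n1 'b': c→2
  n2 'bc': a→3
  n3 'bca': c→4
  n4 'bcac': b→5
  n5 'bcacb': ·  [P0 ends]
  n6 'c': c→7
  n7 'cc': a→8
  n8 'cca': ·  [P1 ends]

BFS fail/out derivation:
  fail(1) 'b': from fail(0)=0 chase 'b': 0 ⇒ 0;  out=∅∪out(0)=∅
  fail(6) 'c': from fail(0)=0 chase 'c': 0 ⇒ 0;  out=∅∪out(0)=∅
  fail(2) 'bc': from fail(1)=0 chase 'c': 0 ⇒ 6;  out=∅∪out(6)=∅
  fail(7) 'cc': from fail(6)=0 chase 'c': 0 ⇒ 6;  out=∅∪out(6)=∅
  fail(3) 'bca': from fail(2)=6 chase 'a': 6→0 ⇒ 0;  out=∅∪out(0)=∅
  fail(8) 'cca': from fail(7)=6 chase 'a': 6→0 ⇒ 0;  out={1}∪out(0)={1}
  fail(4) 'bcac': from fail(3)=0 chase 'c': 0 ⇒ 6;  out=∅∪out(6)=∅
  fail(5) 'bcacb': from fail(4)=6 chase 'b': 6→0 ⇒ 1;  out={0}∪out(1)={0}

Run:
[0] read 'c'  n0⇒n6
[1] read 'a'  n6⇒n0 (via fail)
[2] read 'a'  n0⇒n0
[3] read 'c'  n0⇒n6
[4] read 'b'  n6⇒n1 (via fail)
[5] read 'c'  n1⇒n2
[6] read 'a'  n2⇒n3
[7] read 'c'  n3⇒n4
[8] read 'b'  n4⇒n5  emit P0@[4:8]
[9] read 'a'  n5⇒n0 (via fail)
[10] read 'b'  n0⇒n1
[11] read 'b'  n1⇒n1 (via fail)
[12] read 'a'  n1⇒n0 (via fail)
[13] read 'b'  n0⇒n1
[14] read 'c'  n1⇒n2
[15] read 'a'  n2⇒n3
[16] read 'c'  n3⇒n4
[17] read 'b'  n4⇒n5  emit P0@[13:17]
[18] read 'a'  n5⇒n0 (via fail)
[19] read 'c'  n0⇒n6
[20] read 'c'  n6⇒n7
[21] read 'a'  n7⇒n8  emit P1@[19:21]
[22] read 'b'  n8⇒n1 (via fail)
[23] read 'c'  n1⇒n2
[24] read 'a'  n2⇒n3
[25] read 'c'  n3⇒n4
[26] read 'b'  n4⇒n5  emit P0@[22:26]
[27] read 'b'  n5⇒n1 (via fail)
[28] read 'c'  n1⇒n2
[29] read 'c'  n2⇒n7 (via fail)
[30] read 'a'  n7⇒n8  emit P1@[28:30]
[31] read 'b'  n8⇒n1 (via fail)
[32] read 'c'  n1⇒n2

All matches (sorted): [[8,0],[17,0],[21,1],[26,0],[30,1]]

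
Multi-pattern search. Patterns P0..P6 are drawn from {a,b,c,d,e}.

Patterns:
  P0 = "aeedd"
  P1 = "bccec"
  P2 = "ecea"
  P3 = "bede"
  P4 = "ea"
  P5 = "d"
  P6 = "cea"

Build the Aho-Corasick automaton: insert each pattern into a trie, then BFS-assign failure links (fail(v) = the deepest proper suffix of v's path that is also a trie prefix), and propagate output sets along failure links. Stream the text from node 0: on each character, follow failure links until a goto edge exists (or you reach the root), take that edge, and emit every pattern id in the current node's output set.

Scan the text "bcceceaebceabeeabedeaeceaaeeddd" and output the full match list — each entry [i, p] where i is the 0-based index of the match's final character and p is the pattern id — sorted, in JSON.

Build automaton:
Trie nodes:
  n0 'ε': a→1 b→6 c→20 d→19 e→11
  n1 'a': e→2
  n2 'ae': e→3
  n3 'aee': d→4
  n4 'aeed': d→5
  n5 'aeedd': ·  [P0 ends]
  n6 'b': c→7 e→15
  n7 'bc': c→8
  n8 'bcc': e→9
  n9 'bcce': c→10
  n10 'bccec': ·  [P1 ends]
  n11 'e': a→18 c→12
  n12 'ec': e→13
  n13 'ece': a→14
  n14 'ecea': ·  [P2 ends]
  n15 'be': d→16
  n16 'bed': e→17
  n17 'bede': ·  [P3 ends]
  n18 'ea': ·  [P4 ends]
  n19 'd': ·  [P5 ends]
  n20 'c': e→21
  n21 'ce': a→22
  n22 'cea': ·  [P6 ends]

Failure links (BFS by depth):
  n1('a'): parent n0 fail=0; on 'a' 0 → fail=0;  out ∅∪∅=∅
  n6('b'): parent n0 fail=0; on 'b' 0 → fail=0;  out ∅∪∅=∅
  n11('e'): parent n0 fail=0; on 'e' 0 → fail=0;  out ∅∪∅=∅
  n19('d'): parent n0 fail=0; on 'd' 0 → fail=0;  out {5}∪∅={5}
  n20('c'): parent n0 fail=0; on 'c' 0 → fail=0;  out ∅∪∅=∅
  n2('ae'): parent n1 fail=0; on 'e' 0 → fail=11;  out ∅∪∅=∅
  n7('bc'): parent n6 fail=0; on 'c' 0 → fail=20;  out ∅∪∅=∅
  n12('ec'): parent n11 fail=0; on 'c' 0 → fail=20;  out ∅∪∅=∅
  n15('be'): parent n6 fail=0; on 'e' 0 → fail=11;  out ∅∪∅=∅
  n18('ea'): parent n11 fail=0; on 'a' 0 → fail=1;  out {4}∪∅={4}
  n21('ce'): parent n20 fail=0; on 'e' 0 → fail=11;  out ∅∪∅=∅
  n3('aee'): parent n2 fail=11; on 'e' 11→0 → fail=11;  out ∅∪∅=∅
  n8('bcc'): parent n7 fail=20; on 'c' 20→0 → fail=20;  out ∅∪∅=∅
  n13('ece'): parent n12 fail=20; on 'e' 20 → fail=21;  out ∅∪∅=∅
  n16('bed'): parent n15 fail=11; on 'd' 11→0 → fail=19;  out ∅∪{5}={5}
  n22('cea'): parent n21 fail=11; on 'a' 11 → fail=18;  out {6}∪{4}={4,6}
  n4('aeed'): parent n3 fail=11; on 'd' 11→0 → fail=19;  out ∅∪{5}={5}
  n9('bcce'): parent n8 fail=20; on 'e' 20 → fail=21;  out ∅∪∅=∅
  n14('ecea'): parent n13 fail=21; on 'a' 21 → fail=22;  out {2}∪{4,6}={2,4,6}
  n17('bede'): parent n16 fail=19; on 'e' 19→0 → fail=11;  out {3}∪∅={3}
  n5('aeedd'): parent n4 fail=19; on 'd' 19→0 → fail=19;  out {0}∪{5}={0,5}
  n10('bccec'): parent n9 fail=21; on 'c' 21→11 → fail=12;  out {1}∪∅={1}

Scan:
i=0 'b': node 0→6
i=1 'c': node 6→7
i=2 'c': node 7→8
i=3 'e': node 8→9
i=4 'c': node 9→10  → match P1@[0:4]
i=5 'e': node 10→13 (fail-walked)
i=6 'a': node 13→14  → match P2@[3:6],P4@[5:6],P6@[4:6]
i=7 'e': node 14→2 (fail-walked)
i=8 'b': node 2→6 (fail-walked)
i=9 'c': node 6→7
i=10 'e': node 7→21 (fail-walked)
i=11 'a': node 21→22  → match P4@[10:11],P6@[9:11]
i=12 'b': node 22→6 (fail-walked)
i=13 'e': node 6→15
i=14 'e': node 15→11 (fail-walked)
i=15 'a': node 11→18  → match P4@[14:15]
i=16 'b': node 18→6 (fail-walked)
i=17 'e': node 6→15
i=18 'd': node 15→16  → match P5@[18:18]
i=19 'e': node 16→17  → match P3@[16:19]
i=20 'a': node 17→18 (fail-walked)  → match P4@[19:20]
i=21 'e': node 18→2 (fail-walked)
i=22 'c': node 2→12 (fail-walked)
i=23 'e': node 12→13
i=24 'a': node 13→14  → match P2@[21:24],P4@[23:24],P6@[22:24]
i=25 'a': node 14→1 (fail-walked)
i=26 'e': node 1→2
i=27 'e': node 2→3
i=28 'd': node 3→4  → match P5@[28:28]
i=29 'd': node 4→5  → match P0@[25:29],P5@[29:29]
i=30 'd': node 5→19 (fail-walked)  → match P5@[30:30]

All matches (sorted): [[4,1],[6,2],[6,4],[6,6],[11,4],[11,6],[15,4],[18,5],[19,3],[20,4],[24,2],[24,4],[24,6],[28,5],[29,0],[29,5],[30,5]]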